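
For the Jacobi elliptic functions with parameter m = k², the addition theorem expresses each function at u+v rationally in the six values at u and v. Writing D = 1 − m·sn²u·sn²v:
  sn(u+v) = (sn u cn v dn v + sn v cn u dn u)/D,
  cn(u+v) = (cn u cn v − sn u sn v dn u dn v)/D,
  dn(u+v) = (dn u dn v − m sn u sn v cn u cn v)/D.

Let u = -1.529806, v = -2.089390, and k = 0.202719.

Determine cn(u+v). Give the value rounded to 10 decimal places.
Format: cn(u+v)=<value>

cn(u+v)=-0.9030487836

sn u = -0.9984144776244081, cn u = 0.05628970483116979, dn u = 0.979303434994894
sn v = -0.8811742478405644, cn v = -0.472791650669315, dn v = 0.9839161807506651
m = k² = 0.041094992961
D = 1 − m·sn²u·sn²v = 0.9681921552337249
cn(u+v) = (cn u·cn v − sn u·sn v·dn u·dn v)/D = -0.874324748094286/0.9681921552337249 = -0.903048783620046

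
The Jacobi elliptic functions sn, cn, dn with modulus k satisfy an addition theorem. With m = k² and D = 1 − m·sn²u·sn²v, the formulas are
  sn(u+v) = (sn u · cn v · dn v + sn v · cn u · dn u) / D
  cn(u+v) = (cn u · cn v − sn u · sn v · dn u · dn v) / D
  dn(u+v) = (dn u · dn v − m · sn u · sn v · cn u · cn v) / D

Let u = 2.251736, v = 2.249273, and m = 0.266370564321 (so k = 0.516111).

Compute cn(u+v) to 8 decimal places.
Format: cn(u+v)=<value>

sn u = 0.8854248077443057, cn u = -0.4647826479452082, dn u = 0.8894782628467866
sn v = 0.886440767212912, cn v = -0.4628420532136032, dn v = 0.8892086789996046
m = k² = 0.266370564321
D = 1 − m·sn²u·sn²v = 0.8359073818588306
cn(u+v) = (cn u·cn v − sn u·sn v·dn u·dn v)/D = -0.405662936254133/0.8359073818588306 = -0.485296511381499

cn(u+v)=-0.48529651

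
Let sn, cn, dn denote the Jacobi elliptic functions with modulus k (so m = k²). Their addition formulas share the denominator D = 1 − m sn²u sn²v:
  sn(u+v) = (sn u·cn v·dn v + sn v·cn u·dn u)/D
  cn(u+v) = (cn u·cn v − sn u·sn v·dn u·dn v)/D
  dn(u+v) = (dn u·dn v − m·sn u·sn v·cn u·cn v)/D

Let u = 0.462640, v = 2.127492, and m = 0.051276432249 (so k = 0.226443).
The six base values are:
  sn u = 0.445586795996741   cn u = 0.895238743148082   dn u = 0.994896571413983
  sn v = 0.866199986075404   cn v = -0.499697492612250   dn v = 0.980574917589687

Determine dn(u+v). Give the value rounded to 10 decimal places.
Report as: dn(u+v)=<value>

m = k² = 0.051276432249
D = 1 − m·sn²u·sn²v = 0.9923613120192275
dn(u+v) = (dn u·dn v − m·sn u·sn v·cn u·cn v)/D = 0.9844241099216826/0.9923613120192275 = 0.9920017013950347

dn(u+v)=0.9920017014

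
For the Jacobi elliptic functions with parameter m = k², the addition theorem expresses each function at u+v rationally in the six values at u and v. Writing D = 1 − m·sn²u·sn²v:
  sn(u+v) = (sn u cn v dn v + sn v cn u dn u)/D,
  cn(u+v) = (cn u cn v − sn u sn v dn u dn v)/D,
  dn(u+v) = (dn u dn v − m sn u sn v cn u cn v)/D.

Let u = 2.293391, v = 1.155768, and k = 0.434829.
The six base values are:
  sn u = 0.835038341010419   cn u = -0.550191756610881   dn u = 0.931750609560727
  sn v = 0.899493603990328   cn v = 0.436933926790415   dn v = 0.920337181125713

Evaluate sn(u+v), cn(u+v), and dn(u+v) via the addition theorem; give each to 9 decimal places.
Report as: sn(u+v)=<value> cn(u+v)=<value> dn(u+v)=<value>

sn(u+v)=-0.140291722 cn(u+v)=-0.990110212 dn(u+v)=0.998137588

m = k² = 0.189076259241
D = 1 − m·sn²u·sn²v = 0.893329091489249
sn(u+v) = (sn u·cn v·dn v + sn v·cn u·dn u)/D = -0.1253266769230041/0.893329091489249 = -0.1402917224088995
cn(u+v) = (cn u·cn v − sn u·sn v·dn u·dn v)/D = -0.8844942564835817/0.893329091489249 = -0.9901102123620099
dn(u+v) = (dn u·dn v − m·sn u·sn v·cn u·cn v)/D = 0.8916653448799702/0.893329091489249 = 0.9981375882358144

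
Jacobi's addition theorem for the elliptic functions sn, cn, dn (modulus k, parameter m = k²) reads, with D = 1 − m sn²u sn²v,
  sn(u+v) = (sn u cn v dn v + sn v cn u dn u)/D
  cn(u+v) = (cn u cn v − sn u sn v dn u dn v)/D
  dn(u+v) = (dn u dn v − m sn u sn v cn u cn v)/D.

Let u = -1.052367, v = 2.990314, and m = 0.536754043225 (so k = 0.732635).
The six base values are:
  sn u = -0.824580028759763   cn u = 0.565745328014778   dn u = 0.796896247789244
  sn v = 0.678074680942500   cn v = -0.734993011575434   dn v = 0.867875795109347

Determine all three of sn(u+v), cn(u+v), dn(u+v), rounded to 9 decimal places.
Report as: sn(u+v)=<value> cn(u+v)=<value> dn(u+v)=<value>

sn(u+v)=0.999387485 cn(u+v)=-0.034995074 dn(u+v)=0.681104467

m = k² = 0.536754043225
D = 1 − m·sn²u·sn²v = 0.8321984356908041
sn(u+v) = (sn u·cn v·dn v + sn v·cn u·dn u)/D = 0.8316887015094353/0.8321984356908041 = 0.9993874848119059
cn(u+v) = (cn u·cn v − sn u·sn v·dn u·dn v)/D = -0.02912284580481168/0.8321984356908041 = -0.03499507395809624
dn(u+v) = (dn u·dn v − m·sn u·sn v·cn u·cn v)/D = 0.5668140722473174/0.8321984356908041 = 0.6811044673219166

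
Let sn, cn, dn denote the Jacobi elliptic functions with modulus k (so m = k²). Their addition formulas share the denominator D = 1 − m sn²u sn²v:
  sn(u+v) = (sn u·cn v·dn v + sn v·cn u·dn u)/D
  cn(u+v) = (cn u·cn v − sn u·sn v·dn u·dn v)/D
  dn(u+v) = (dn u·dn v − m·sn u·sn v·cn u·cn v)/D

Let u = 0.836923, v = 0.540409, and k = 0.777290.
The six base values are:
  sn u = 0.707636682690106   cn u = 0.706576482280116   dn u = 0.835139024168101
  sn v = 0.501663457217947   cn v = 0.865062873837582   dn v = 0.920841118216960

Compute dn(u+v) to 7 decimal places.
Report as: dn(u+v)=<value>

dn(u+v)=0.6905075

m = k² = 0.6041797441
D = 1 − m·sn²u·sn²v = 0.9238601932374018
dn(u+v) = (dn u·dn v − m·sn u·sn v·cn u·cn v)/D = 0.6379324279626343/0.9238601932374018 = 0.6905075385131423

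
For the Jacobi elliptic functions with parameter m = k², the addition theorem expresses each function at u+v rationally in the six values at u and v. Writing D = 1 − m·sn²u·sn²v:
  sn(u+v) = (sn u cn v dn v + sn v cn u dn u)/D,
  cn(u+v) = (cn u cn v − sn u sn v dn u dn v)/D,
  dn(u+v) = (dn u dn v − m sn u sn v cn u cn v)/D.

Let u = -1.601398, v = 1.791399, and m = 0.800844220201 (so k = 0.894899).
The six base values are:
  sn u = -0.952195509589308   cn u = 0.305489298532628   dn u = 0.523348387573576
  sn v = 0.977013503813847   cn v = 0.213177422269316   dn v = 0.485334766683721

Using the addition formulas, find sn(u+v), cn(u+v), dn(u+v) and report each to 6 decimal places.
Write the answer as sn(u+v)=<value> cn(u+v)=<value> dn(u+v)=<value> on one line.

sn(u+v)=0.187968 cn(u+v)=0.982175 dn(u+v)=0.985751

m = k² = 0.800844220201
D = 1 − m·sn²u·sn²v = 0.3068911623500826
sn(u+v) = (sn u·cn v·dn v + sn v·cn u·dn u)/D = 0.05768586563266/0.3068911623500826 = 0.187968481043633
cn(u+v) = (cn u·cn v − sn u·sn v·dn u·dn v)/D = 0.3014208460521525/0.3068911623500826 = 0.9821750608390285
dn(u+v) = (dn u·dn v − m·sn u·sn v·cn u·cn v)/D = 0.3025181795802101/0.3068911623500826 = 0.9857507047893286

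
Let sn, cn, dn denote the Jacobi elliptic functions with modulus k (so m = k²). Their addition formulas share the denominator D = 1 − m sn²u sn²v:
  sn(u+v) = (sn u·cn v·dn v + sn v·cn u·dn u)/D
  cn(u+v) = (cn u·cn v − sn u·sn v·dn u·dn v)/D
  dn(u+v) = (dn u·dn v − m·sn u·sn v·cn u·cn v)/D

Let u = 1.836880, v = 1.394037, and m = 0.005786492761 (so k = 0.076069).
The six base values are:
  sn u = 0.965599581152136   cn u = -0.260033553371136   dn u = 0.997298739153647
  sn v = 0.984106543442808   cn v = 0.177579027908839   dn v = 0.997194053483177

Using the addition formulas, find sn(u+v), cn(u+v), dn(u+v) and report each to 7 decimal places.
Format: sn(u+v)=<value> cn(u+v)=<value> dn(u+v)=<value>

sn(u+v)=-0.0846627 cn(u+v)=-0.9964097 dn(u+v)=0.9999793

m = k² = 0.005786492761
D = 1 − m·sn²u·sn²v = 0.9947749098176414
sn(u+v) = (sn u·cn v·dn v + sn v·cn u·dn u)/D = -0.08422036812635746/0.9947749098176414 = -0.08466273857047363
cn(u+v) = (cn u·cn v − sn u·sn v·dn u·dn v)/D = -0.9912033347378112/0.9947749098176414 = -0.9964096650965142
dn(u+v) = (dn u·dn v − m·sn u·sn v·cn u·cn v)/D = 0.9947542798109146/0.9947749098176414 = 0.9999792616334376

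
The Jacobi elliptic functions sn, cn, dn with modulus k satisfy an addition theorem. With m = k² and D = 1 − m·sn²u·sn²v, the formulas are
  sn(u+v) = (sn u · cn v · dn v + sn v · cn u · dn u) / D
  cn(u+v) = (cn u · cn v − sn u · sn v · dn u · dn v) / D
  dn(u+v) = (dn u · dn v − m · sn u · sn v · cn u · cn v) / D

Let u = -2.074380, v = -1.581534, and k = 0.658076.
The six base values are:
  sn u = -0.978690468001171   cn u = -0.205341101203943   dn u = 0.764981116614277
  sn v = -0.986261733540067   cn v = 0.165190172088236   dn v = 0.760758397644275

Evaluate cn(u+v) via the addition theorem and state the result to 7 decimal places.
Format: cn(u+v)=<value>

m = k² = 0.433064021776
D = 1 − m·sn²u·sn²v = 0.5965151914768729
cn(u+v) = (cn u·cn v − sn u·sn v·dn u·dn v)/D = -0.5956598939809062/0.5965151914768729 = -0.9985661765061689

cn(u+v)=-0.9985662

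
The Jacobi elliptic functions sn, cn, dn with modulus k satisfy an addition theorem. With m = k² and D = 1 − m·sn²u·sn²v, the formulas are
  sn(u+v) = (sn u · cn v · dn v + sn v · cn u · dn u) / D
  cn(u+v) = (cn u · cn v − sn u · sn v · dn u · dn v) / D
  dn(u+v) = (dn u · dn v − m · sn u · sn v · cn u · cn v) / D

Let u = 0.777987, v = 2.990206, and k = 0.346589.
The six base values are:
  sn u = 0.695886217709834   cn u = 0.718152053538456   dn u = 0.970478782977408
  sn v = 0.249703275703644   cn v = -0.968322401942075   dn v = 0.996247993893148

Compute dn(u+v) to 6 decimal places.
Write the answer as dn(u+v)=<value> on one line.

m = k² = 0.120123934921
D = 1 − m·sn²u·sn²v = 0.9963729420058063
dn(u+v) = (dn u·dn v − m·sn u·sn v·cn u·cn v)/D = 0.9813529206921837/0.9963729420058063 = 0.9849253018820587

dn(u+v)=0.984925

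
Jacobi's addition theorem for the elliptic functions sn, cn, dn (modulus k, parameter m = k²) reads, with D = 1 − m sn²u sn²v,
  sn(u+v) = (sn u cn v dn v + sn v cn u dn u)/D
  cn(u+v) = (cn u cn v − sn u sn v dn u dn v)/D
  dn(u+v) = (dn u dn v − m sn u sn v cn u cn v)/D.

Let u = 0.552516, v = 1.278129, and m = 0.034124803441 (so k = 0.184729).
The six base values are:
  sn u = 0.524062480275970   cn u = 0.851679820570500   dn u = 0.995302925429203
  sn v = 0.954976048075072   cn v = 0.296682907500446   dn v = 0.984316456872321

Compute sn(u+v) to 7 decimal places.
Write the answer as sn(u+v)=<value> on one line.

sn(u+v)=0.9708535

m = k² = 0.034124803441
D = 1 − m·sn²u·sn²v = 0.9914528514398833
sn(u+v) = (sn u·cn v·dn v + sn v·cn u·dn u)/D = 0.9625554367359345/0.9914528514398833 = 0.9708534655359746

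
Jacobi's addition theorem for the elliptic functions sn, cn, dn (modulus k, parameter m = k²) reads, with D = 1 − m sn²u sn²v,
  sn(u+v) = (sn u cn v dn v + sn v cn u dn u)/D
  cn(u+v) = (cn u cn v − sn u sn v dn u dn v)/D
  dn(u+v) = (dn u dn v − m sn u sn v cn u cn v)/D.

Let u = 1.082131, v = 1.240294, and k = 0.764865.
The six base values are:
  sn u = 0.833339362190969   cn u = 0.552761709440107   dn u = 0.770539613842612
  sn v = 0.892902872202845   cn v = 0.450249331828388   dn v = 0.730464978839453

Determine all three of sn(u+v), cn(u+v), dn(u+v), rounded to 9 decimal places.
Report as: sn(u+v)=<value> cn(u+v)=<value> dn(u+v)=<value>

sn(u+v)=0.967897404 cn(u+v)=-0.251345608 dn(u+v)=0.672264716

m = k² = 0.585018468225
D = 1 − m·sn²u·sn²v = 0.676091900362366
sn(u+v) = (sn u·cn v·dn v + sn v·cn u·dn u)/D = 0.6543875954070747/0.676091900362366 = 0.9678974042675878
cn(u+v) = (cn u·cn v − sn u·sn v·dn u·dn v)/D = -0.1699327299637777/0.676091900362366 = -0.2513456083007333
dn(u+v) = (dn u·dn v − m·sn u·sn v·cn u·cn v)/D = 0.4545127292786421/0.676091900362366 = 0.6722647158397197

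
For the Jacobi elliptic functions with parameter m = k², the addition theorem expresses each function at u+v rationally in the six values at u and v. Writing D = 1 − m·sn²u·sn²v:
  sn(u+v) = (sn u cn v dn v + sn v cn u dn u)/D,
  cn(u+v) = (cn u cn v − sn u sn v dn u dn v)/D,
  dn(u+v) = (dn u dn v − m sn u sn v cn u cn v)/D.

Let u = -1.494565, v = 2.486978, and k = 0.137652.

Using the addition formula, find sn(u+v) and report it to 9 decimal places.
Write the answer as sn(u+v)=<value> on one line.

sn u = -0.9965610286011491, cn u = 0.08286203155498733, dn u = 0.9905463273209837
sn v = 0.6200375484996483, cn v = -0.7845721371872355, dn v = 0.9963510819220199
m = k² = 0.018948073104
D = 1 − m·sn²u·sn²v = 0.9927654948191574
sn(u+v) = (sn u·cn v·dn v + sn v·cn u·dn u)/D = 0.8299128859858937/0.9927654948191574 = 0.8359606476220963

sn(u+v)=0.835960648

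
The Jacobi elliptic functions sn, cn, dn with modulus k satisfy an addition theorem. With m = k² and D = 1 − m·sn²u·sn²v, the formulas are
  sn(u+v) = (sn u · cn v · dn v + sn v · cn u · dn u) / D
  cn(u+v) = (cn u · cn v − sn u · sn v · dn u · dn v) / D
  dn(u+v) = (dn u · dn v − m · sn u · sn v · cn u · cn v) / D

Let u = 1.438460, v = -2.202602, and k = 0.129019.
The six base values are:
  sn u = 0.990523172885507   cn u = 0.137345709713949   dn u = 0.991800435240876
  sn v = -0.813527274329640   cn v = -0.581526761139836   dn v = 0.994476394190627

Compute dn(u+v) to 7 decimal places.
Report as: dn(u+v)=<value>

dn(u+v)=0.9960166

m = k² = 0.016645902361
D = 1 − m·sn²u·sn²v = 0.9891911159386958
dn(u+v) = (dn u·dn v − m·sn u·sn v·cn u·cn v)/D = 0.9852507766886305/0.9891911159386958 = 0.9960166046918788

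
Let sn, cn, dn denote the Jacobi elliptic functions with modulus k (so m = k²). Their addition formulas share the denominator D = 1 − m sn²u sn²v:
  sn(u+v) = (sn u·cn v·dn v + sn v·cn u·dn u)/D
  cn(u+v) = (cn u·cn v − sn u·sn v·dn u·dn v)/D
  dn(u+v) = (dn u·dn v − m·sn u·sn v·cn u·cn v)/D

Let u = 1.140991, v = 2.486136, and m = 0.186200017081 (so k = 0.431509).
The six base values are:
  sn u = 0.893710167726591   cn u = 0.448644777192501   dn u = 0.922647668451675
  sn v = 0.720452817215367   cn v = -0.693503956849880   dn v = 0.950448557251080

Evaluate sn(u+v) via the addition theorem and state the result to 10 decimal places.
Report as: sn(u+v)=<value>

m = k² = 0.186200017081
D = 1 − m·sn²u·sn²v = 0.9228058832847665
sn(u+v) = (sn u·cn v·dn v + sn v·cn u·dn u)/D = -0.290854971566321/0.9228058832847665 = -0.3151854326405142

sn(u+v)=-0.3151854326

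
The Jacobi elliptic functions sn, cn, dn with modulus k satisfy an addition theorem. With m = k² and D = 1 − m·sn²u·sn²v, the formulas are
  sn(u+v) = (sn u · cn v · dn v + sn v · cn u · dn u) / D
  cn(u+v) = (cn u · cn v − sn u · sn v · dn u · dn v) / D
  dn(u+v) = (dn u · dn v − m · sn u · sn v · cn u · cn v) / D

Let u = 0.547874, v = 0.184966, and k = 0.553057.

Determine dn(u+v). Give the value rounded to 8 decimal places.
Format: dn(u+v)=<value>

dn(u+v)=0.93196189

sn u = 0.5141419576580218, cn u = 0.8577051051355454, dn u = 0.9587205986655619
sn v = 0.1835983296635247, cn v = 0.9830013496149248, dn v = 0.9948314224362842
m = k² = 0.305872045249
D = 1 − m·sn²u·sn²v = 0.9972745179112464
dn(u+v) = (dn u·dn v − m·sn u·sn v·cn u·cn v)/D = 0.9294218404826493/0.9972745179112464 = 0.9319618859100982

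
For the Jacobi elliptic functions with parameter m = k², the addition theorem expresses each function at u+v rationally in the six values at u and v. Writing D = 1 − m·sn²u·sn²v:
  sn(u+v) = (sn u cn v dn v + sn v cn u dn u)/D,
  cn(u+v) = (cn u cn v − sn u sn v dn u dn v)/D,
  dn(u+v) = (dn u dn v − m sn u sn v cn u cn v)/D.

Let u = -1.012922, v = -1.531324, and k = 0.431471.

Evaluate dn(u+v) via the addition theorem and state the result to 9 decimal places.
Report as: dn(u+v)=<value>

dn(u+v)=0.955865790

sn u = -0.8342353884851851, cn u = 0.5514084843371313, dn u = 0.9329722212774781
sn v = -0.9940042148803312, cn v = 0.1093417614643938, dn v = 0.9033595745286907
m = k² = 0.186167223841
D = 1 − m·sn²u·sn²v = 0.8719861697924071
dn(u+v) = (dn u·dn v − m·sn u·sn v·cn u·cn v)/D = 0.8335017490736365/0.8719861697924071 = 0.9558657900182838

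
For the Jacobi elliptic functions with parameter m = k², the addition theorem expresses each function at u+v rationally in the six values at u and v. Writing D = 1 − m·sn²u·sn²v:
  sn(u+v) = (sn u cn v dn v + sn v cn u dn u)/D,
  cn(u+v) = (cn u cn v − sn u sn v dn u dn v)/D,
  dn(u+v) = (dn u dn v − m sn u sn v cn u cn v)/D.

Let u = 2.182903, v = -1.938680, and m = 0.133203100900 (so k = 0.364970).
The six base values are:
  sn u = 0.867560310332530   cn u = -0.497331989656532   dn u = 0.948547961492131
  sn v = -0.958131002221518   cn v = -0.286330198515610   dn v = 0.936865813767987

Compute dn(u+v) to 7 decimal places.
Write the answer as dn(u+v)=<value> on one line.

m = k² = 0.1332031009
D = 1 − m·sn²u·sn²v = 0.9079627843625616
dn(u+v) = (dn u·dn v − m·sn u·sn v·cn u·cn v)/D = 0.9044292807405398/0.9079627843625616 = 0.9961083166811705

dn(u+v)=0.9961083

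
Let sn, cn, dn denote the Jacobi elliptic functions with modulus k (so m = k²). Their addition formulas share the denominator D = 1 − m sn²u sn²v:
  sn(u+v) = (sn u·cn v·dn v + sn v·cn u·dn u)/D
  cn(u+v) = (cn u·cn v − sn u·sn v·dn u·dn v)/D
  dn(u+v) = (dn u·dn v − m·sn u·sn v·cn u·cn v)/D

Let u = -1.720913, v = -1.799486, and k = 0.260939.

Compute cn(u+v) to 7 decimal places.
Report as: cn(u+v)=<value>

cn(u+v)=-0.9483497

sn u = -0.9930359731112272, cn u = -0.1178115279038431, dn u = 0.9658446488019633
sn v = -0.9812400219031105, cn v = -0.1927900915907847, dn v = 0.9666651837962495
m = k² = 0.068089161721
D = 1 − m·sn²u·sn²v = 0.9353514993663285
cn(u+v) = (cn u·cn v − sn u·sn v·dn u·dn v)/D = -0.8870403002181166/0.9353514993663285 = -0.9483496854594864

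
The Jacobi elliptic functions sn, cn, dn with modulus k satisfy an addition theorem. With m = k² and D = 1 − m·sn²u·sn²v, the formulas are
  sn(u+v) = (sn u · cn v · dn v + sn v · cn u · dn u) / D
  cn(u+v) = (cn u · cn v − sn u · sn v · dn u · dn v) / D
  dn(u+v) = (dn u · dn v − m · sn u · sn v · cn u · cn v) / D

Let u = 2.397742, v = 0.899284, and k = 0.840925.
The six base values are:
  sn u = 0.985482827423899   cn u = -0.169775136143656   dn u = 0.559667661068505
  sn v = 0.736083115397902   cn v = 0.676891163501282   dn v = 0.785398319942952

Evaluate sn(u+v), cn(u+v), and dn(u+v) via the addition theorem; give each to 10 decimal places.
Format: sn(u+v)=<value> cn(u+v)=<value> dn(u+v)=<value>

m = k² = 0.707154855625
D = 1 − m·sn²u·sn²v = 0.6278942670870768
sn(u+v) = (sn u·cn v·dn v + sn v·cn u·dn u)/D = 0.453970539709915/0.6278942670870768 = 0.7230047533575555
cn(u+v) = (cn u·cn v − sn u·sn v·dn u·dn v)/D = -0.4337763936826274/0.6278942670870768 = -0.6908430549859935
dn(u+v) = (dn u·dn v − m·sn u·sn v·cn u·cn v)/D = 0.4985119819597418/0.6278942670870768 = 0.7939425602218596

sn(u+v)=0.7230047534 cn(u+v)=-0.6908430550 dn(u+v)=0.7939425602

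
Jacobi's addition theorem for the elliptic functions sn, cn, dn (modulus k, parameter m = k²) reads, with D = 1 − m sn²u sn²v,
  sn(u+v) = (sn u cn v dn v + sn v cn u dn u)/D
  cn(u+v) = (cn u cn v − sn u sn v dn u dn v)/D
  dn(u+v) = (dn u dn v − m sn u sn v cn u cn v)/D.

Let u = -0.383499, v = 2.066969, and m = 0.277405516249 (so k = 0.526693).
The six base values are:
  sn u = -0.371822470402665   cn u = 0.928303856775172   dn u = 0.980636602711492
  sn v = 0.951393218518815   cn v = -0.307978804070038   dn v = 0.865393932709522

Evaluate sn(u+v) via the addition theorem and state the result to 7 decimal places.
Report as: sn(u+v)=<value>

sn(u+v)=0.9998902

m = k² = 0.277405516249
D = 1 − m·sn²u·sn²v = 0.965285856069465
sn(u+v) = (sn u·cn v·dn v + sn v·cn u·dn u)/D = 0.965179826214554/0.965285856069465 = 0.9998901570407933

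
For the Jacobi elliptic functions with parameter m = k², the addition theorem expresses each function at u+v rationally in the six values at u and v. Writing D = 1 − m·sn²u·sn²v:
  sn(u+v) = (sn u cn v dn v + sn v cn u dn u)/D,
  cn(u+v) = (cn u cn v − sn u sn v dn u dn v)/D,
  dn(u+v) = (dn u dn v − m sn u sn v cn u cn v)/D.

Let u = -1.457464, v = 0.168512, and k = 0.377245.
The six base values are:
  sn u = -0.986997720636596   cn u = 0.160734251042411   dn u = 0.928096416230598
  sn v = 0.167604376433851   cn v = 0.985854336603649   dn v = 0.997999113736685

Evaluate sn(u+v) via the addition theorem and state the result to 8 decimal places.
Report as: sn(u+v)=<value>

m = k² = 0.142313790025
D = 1 − m·sn²u·sn²v = 0.9961055153775458
sn(u+v) = (sn u·cn v·dn v + sn v·cn u·dn u)/D = -0.9460863504292395/0.9961055153775458 = -0.949785274575708

sn(u+v)=-0.94978527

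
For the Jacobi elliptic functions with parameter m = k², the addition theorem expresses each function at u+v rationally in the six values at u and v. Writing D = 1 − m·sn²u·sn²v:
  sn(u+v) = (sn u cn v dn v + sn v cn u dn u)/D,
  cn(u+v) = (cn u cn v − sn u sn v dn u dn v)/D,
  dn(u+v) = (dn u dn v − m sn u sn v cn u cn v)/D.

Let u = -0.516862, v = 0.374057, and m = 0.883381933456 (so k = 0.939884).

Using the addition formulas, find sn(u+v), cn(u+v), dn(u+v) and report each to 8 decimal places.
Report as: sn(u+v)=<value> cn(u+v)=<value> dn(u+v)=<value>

sn u = -0.4774671048038807, cn u = 0.8786496251807088, dn u = 0.893650462118723
sn v = 0.3584480885564396, cn v = 0.933549660066477, dn v = 0.9415405694095443
m = k² = 0.883381933456
D = 1 − m·sn²u·sn²v = 0.9741245469252969
sn(u+v) = (sn u·cn v·dn v + sn v·cn u·dn u)/D = -0.1382261283719058/0.9741245469252969 = -0.1418977981903848
cn(u+v) = (cn u·cn v − sn u·sn v·dn u·dn v)/D = 0.9642676860487073/0.9741245469252969 = 0.9898813135263847
dn(u+v) = (dn u·dn v − m·sn u·sn v·cn u·cn v)/D = 0.9654223578727175/0.9741245469252969 = 0.9910666566405222

sn(u+v)=-0.14189780 cn(u+v)=0.98988131 dn(u+v)=0.99106666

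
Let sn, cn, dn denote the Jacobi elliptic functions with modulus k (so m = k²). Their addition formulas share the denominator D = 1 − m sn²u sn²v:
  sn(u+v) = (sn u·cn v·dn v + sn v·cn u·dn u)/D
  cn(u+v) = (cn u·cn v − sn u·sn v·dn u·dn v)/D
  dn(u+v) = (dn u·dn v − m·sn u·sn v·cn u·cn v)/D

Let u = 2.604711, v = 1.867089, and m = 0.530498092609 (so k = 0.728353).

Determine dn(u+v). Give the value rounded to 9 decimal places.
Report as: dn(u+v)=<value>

dn(u+v)=0.888440216

sn u = 0.8687440156117447, cn u = -0.495261380827115, dn u = 0.7743542562587508
sn v = 0.9999557830613983, cn v = 0.009403824863622087, dn v = 0.6852363244581986
m = k² = 0.530498092609
D = 1 − m·sn²u·sn²v = 0.5996599201598017
dn(u+v) = (dn u·dn v − m·sn u·sn v·cn u·cn v)/D = 0.5327619891962107/0.5996599201598017 = 0.888440216338348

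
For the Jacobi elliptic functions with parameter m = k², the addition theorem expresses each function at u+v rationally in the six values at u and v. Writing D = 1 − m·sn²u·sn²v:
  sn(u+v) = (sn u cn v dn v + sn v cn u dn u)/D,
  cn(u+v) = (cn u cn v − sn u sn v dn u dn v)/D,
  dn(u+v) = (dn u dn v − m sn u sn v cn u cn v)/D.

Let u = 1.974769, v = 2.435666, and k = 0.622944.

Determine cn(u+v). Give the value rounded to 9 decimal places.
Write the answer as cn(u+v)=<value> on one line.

sn u = 0.9870439962894792, cn u = -0.1604498344931976, dn u = 0.7886260378526239
sn v = 0.8600009738395847, cn v = -0.510292391668704, dn v = 0.8443877933799466
m = k² = 0.388059227136
D = 1 − m·sn²u·sn²v = 0.7203795547300911
cn(u+v) = (cn u·cn v − sn u·sn v·dn u·dn v)/D = -0.4833840066661249/0.7203795547300911 = -0.6710129451789304

cn(u+v)=-0.671012945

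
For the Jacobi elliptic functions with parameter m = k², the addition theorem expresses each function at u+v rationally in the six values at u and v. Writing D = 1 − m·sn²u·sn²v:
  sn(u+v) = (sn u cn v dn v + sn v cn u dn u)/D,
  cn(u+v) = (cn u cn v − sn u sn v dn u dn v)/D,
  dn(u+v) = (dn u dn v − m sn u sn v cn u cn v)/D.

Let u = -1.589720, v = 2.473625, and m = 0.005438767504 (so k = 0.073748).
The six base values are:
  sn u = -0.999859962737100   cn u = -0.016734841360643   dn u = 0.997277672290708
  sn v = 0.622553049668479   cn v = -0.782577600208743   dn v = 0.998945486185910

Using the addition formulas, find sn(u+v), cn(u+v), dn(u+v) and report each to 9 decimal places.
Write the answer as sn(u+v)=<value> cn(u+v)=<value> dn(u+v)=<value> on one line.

sn(u+v)=0.772881635 cn(u+v)=0.634550217 dn(u+v)=0.998374265

m = k² = 0.005438767504
D = 1 − m·sn²u·sn²v = 0.9978926747033378
sn(u+v) = (sn u·cn v·dn v + sn v·cn u·dn u)/D = 0.7712529224319774/0.9978926747033378 = 0.7728816354536947
cn(u+v) = (cn u·cn v − sn u·sn v·dn u·dn v)/D = 0.6332130130269874/0.9978926747033378 = 0.6345502167507487
dn(u+v) = (dn u·dn v − m·sn u·sn v·cn u·cn v)/D = 0.9962703660807837/0.9978926747033378 = 0.9983742654258521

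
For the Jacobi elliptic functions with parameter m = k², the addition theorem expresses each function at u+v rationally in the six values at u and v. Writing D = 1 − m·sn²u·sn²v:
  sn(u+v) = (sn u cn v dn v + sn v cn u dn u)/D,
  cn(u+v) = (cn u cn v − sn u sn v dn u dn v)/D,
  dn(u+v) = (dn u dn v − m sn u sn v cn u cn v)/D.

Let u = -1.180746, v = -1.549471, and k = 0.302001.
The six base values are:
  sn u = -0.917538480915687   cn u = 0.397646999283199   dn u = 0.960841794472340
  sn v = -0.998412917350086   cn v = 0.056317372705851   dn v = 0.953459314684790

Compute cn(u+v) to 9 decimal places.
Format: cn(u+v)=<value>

m = k² = 0.091204604001
D = 1 − m·sn²u·sn²v = 0.9234604826814976
cn(u+v) = (cn u·cn v − sn u·sn v·dn u·dn v)/D = -0.8168501165387118/0.9234604826814976 = -0.8845534073821805

cn(u+v)=-0.884553407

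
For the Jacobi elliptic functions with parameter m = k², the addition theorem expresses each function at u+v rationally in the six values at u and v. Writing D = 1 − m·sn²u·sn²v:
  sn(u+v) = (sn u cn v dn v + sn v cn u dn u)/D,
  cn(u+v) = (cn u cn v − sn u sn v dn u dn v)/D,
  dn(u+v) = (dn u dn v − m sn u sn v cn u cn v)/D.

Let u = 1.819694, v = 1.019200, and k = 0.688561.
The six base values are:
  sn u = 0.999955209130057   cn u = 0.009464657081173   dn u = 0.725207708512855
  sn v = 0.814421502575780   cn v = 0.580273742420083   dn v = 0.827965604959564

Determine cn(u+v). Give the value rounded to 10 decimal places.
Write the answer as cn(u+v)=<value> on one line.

m = k² = 0.474116250721
D = 1 − m·sn²u·sn²v = 0.6855552133997897
cn(u+v) = (cn u·cn v − sn u·sn v·dn u·dn v)/D = -0.4835029843199934/0.6855552133997897 = -0.7052721281517451

cn(u+v)=-0.7052721282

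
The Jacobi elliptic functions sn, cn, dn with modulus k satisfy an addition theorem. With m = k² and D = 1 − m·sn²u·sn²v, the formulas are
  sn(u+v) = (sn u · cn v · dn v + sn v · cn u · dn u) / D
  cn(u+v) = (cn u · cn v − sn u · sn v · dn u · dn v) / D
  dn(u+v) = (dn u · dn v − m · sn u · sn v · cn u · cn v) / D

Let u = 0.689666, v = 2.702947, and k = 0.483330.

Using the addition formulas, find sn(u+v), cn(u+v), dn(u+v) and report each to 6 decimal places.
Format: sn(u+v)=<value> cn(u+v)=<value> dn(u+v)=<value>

sn u = 0.6273112315132455, cn u = 0.7787686555180141, dn u = 0.9529274726445257
sn v = 0.598134176606042, cn v = -0.8013959737706523, dn v = 0.9573000532824174
m = k² = 0.2336078889
D = 1 − m·sn²u·sn²v = 0.9671109849442074
sn(u+v) = (sn u·cn v·dn v + sn v·cn u·dn u)/D = -0.03737699581509013/0.9671109849442074 = -0.03864809354558868
cn(u+v) = (cn u·cn v − sn u·sn v·dn u·dn v)/D = -0.9663884402162485/0.9671109849442074 = -0.9992528833409946
dn(u+v) = (dn u·dn v − m·sn u·sn v·cn u·cn v)/D = 0.9669422411279757/0.9671109849442074 = 0.9998255176304905

sn(u+v)=-0.038648 cn(u+v)=-0.999253 dn(u+v)=0.999826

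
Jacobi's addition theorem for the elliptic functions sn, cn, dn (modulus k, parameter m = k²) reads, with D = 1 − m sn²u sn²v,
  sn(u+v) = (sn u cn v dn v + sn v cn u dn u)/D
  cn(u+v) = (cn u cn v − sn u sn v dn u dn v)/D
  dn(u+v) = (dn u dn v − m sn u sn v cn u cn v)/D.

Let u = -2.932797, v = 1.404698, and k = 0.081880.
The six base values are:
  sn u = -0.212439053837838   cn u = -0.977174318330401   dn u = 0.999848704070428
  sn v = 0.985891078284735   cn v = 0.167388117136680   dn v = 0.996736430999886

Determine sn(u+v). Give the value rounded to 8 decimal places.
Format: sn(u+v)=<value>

sn(u+v)=-0.99897920

m = k² = 0.0067043344
D = 1 − m·sn²u·sn²v = 0.9997059086452146
sn(u+v) = (sn u·cn v·dn v + sn v·cn u·dn u)/D = -0.9986854072269331/0.9997059086452146 = -0.998979198372785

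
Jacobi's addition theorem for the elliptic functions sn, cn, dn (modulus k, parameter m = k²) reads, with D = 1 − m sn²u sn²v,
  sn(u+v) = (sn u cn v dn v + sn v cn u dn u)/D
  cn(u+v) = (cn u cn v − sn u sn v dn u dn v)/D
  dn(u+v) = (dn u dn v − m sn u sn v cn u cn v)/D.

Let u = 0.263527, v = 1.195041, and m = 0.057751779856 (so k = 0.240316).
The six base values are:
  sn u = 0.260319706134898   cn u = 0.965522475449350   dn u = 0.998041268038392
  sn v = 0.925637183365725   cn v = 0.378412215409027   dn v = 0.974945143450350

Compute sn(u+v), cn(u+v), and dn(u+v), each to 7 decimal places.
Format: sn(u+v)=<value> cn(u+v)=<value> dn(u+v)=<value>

m = k² = 0.057751779856
D = 1 − m·sn²u·sn²v = 0.996646787717378
sn(u+v) = (sn u·cn v·dn v + sn v·cn u·dn u)/D = 0.9880129888355534/0.996646787717378 = 0.9913371527523821
cn(u+v) = (cn u·cn v − sn u·sn v·dn u·dn v)/D = 0.1309013115274445/0.996646787717378 = 0.1313417282237452
dn(u+v) = (dn u·dn v − m·sn u·sn v·cn u·cn v)/D = 0.967951075110828/0.996646787717378 = 0.9712077408363781

sn(u+v)=0.9913372 cn(u+v)=0.1313417 dn(u+v)=0.9712077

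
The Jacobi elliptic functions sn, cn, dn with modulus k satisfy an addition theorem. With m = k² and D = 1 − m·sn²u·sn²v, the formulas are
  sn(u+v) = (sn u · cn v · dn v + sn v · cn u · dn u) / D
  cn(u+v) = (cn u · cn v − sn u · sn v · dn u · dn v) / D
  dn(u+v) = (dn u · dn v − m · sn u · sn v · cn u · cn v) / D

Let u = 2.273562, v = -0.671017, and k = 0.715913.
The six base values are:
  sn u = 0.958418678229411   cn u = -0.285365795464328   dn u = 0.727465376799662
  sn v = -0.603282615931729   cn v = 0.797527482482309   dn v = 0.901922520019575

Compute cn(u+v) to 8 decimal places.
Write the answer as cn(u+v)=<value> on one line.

m = k² = 0.512531423569
D = 1 − m·sn²u·sn²v = 0.828654518168864
cn(u+v) = (cn u·cn v − sn u·sn v·dn u·dn v)/D = 0.1517782660653104/0.828654518168864 = 0.1831622983251277

cn(u+v)=0.18316230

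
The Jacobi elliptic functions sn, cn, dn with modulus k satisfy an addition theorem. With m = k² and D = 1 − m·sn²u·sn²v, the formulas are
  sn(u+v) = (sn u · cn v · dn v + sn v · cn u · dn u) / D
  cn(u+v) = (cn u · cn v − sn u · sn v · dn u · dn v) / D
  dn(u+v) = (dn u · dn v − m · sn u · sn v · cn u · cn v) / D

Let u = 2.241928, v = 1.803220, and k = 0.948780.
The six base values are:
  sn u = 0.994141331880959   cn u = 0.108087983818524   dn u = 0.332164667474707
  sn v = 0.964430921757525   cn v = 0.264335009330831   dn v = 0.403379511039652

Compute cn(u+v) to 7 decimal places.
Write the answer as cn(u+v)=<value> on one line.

m = k² = 0.9001834884
D = 1 − m·sn²u·sn²v = 0.1724970404853095
cn(u+v) = (cn u·cn v − sn u·sn v·dn u·dn v)/D = -0.09989406611459494/0.1724970404853095 = -0.5791059709404251

cn(u+v)=-0.5791060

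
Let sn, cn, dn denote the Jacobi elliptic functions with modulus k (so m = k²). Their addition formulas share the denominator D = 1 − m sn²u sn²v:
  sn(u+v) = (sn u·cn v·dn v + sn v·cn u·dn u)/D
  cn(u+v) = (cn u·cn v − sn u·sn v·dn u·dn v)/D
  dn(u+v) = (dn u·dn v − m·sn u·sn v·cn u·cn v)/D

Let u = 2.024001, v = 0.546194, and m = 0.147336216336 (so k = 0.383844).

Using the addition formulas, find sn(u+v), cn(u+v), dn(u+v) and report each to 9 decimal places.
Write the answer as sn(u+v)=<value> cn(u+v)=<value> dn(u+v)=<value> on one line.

sn u = 0.9353905164723888, cn u = -0.3536164330083059, dn u = 0.9333206197250979
sn v = 0.516219611646746, cn v = 0.8564562525612635, dn v = 0.9801721527937106
m = k² = 0.147336216336
D = 1 − m·sn²u·sn²v = 0.9656470183642354
sn(u+v) = (sn u·cn v·dn v + sn v·cn u·dn u)/D = 0.6148647161036064/0.9656470183642354 = 0.6367385850216374
cn(u+v) = (cn u·cn v − sn u·sn v·dn u·dn v)/D = -0.7445908574288093/0.9656470183642354 = -0.7710797457751325
dn(u+v) = (dn u·dn v − m·sn u·sn v·cn u·cn v)/D = 0.9363612751406265/0.9656470183642354 = 0.9696724137633463

sn(u+v)=0.636738585 cn(u+v)=-0.771079746 dn(u+v)=0.969672414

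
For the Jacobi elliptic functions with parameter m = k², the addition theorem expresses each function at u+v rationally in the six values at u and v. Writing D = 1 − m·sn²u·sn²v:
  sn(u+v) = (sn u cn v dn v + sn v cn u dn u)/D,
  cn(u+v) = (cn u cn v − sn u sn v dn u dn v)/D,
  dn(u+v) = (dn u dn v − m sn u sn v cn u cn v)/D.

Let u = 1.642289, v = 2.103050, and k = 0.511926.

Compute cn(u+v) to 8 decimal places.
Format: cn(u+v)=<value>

cn(u+v)=-0.93637105

sn u = 0.9990753755294063, cn u = 0.04299295303623366, dn u = 0.8593114545202909
sn v = 0.9375261051443359, cn v = -0.3479149352541387, dn v = 0.8772991322899632
m = k² = 0.262068229476
D = 1 − m·sn²u·sn²v = 0.7700795381132492
cn(u+v) = (cn u·cn v − sn u·sn v·dn u·dn v)/D = -0.7210801870706042/0.7700795381132492 = -0.9363710517971988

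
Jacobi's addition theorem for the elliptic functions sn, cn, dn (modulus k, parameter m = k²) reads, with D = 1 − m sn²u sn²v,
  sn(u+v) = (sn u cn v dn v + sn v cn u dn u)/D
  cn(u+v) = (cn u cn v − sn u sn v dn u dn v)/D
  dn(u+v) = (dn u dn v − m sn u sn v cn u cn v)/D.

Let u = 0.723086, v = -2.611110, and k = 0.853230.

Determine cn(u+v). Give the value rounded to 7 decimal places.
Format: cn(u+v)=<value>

cn(u+v)=0.1208633

sn u = 0.6305392927056142, cn u = 0.7761573296402629, dn u = 0.8429480032397243
sn v = -0.9652901624693244, cn v = -0.261179827398567, dn v = 0.5671499922205885
m = k² = 0.7280014329
D = 1 − m·sn²u·sn²v = 0.7303053663237459
cn(u+v) = (cn u·cn v − sn u·sn v·dn u·dn v)/D = 0.08826712313004738/0.7303053663237459 = 0.1208633089667294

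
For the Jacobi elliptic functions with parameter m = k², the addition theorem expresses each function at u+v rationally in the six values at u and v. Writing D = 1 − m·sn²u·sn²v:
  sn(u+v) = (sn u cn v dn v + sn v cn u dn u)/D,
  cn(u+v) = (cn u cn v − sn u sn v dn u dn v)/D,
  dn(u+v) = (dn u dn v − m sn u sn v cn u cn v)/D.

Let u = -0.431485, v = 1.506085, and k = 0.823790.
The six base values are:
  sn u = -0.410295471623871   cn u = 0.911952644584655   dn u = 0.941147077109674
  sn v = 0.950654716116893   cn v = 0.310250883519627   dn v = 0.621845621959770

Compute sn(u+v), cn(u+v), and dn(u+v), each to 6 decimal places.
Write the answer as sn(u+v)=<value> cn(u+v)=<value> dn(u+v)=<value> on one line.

m = k² = 0.6786299641
D = 1 − m·sn²u·sn²v = 0.8967542714861123
sn(u+v) = (sn u·cn v·dn v + sn v·cn u·dn u)/D = 0.7367718706102236/0.8967542714861123 = 0.8215983954994004
cn(u+v) = (cn u·cn v − sn u·sn v·dn u·dn v)/D = 0.5112097750494409/0.8967542714861123 = 0.5700667298771353
dn(u+v) = (dn u·dn v − m·sn u·sn v·cn u·cn v)/D = 0.6601406116111666/0.8967542714861123 = 0.7361443737727319

sn(u+v)=0.821598 cn(u+v)=0.570067 dn(u+v)=0.736144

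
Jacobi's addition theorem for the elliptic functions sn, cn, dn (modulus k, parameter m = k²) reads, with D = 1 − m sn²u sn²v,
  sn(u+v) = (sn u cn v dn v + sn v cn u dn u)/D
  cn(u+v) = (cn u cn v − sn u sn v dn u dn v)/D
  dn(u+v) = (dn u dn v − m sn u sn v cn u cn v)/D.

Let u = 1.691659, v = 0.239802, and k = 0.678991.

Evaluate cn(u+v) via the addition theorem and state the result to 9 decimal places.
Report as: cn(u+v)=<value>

cn(u+v)=-0.080058023

sn u = 0.9953854667447664, cn u = 0.09595713935556625, dn u = 0.737032068546911
sn v = 0.23649395938809, cn v = 0.9716329590812286, dn v = 0.9870232724541658
m = k² = 0.461028778081
D = 1 − m·sn²u·sn²v = 0.9744523633315438
cn(u+v) = (cn u·cn v − sn u·sn v·dn u·dn v)/D = -0.0780127297490819/0.9744523633315438 = -0.0800580230339481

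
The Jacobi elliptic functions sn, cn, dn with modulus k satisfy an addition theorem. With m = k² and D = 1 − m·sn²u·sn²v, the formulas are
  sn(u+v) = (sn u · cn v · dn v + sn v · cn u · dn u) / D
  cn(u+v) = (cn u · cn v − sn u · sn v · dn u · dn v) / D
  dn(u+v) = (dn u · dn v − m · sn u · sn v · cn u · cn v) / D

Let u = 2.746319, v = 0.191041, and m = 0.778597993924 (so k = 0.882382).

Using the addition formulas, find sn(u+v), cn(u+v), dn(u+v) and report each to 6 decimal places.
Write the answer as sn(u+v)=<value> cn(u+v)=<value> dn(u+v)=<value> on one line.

sn(u+v)=0.934133 cn(u+v)=-0.356925 dn(u+v)=0.566209

sn u = 0.9660931510207942, cn u = -0.258193771324393, dn u = 0.5227872235235741
sn v = 0.1890003409827203, cn v = 0.9819770216804543, dn v = 0.985995740713068
m = k² = 0.778597993924
D = 1 − m·sn²u·sn²v = 0.9740416871459612
sn(u+v) = (sn u·cn v·dn v + sn v·cn u·dn u)/D = 0.9098843540069749/0.9740416871459612 = 0.9341328672215522
cn(u+v) = (cn u·cn v − sn u·sn v·dn u·dn v)/D = -0.3476602804915462/0.9740416871459612 = -0.3569254633343521
dn(u+v) = (dn u·dn v − m·sn u·sn v·cn u·cn v)/D = 0.551510720730067/0.9740416871459612 = 0.5662085391294166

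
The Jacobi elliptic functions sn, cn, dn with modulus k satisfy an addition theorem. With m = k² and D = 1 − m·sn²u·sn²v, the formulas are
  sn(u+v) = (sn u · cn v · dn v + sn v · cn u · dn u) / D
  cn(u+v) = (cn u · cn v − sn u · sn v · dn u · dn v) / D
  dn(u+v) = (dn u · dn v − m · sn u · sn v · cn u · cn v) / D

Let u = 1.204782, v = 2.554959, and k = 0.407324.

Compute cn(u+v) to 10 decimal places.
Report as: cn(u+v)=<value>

sn u = 0.9202315391686052, cn u = 0.3913743914966587, dn u = 0.9270925942494324
sn v = 0.6601669078457764, cn v = -0.7511189345139331, dn v = 0.9631675909229831
m = k² = 0.165912840976
D = 1 − m·sn²u·sn²v = 0.938767536979074
cn(u+v) = (cn u·cn v − sn u·sn v·dn u·dn v)/D = -0.8364388553572238/0.938767536979074 = -0.8909967829190804

cn(u+v)=-0.8909967829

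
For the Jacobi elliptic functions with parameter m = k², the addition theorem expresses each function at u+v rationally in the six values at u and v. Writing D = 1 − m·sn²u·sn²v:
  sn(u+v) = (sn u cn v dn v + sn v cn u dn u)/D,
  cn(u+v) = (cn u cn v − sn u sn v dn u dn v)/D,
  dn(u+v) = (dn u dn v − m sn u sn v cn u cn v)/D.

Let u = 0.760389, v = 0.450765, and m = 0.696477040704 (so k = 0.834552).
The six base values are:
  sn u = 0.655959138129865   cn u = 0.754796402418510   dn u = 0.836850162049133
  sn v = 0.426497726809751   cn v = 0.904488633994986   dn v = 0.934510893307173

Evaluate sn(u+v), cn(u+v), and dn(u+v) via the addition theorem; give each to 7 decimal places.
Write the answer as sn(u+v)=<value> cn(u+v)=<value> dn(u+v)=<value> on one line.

m = k² = 0.696477040704
D = 1 − m·sn²u·sn²v = 0.9454877862447544
sn(u+v) = (sn u·cn v·dn v + sn v·cn u·dn u)/D = 0.8238503264174118/0.9454877862447544 = 0.8713495175749898
cn(u+v) = (cn u·cn v − sn u·sn v·dn u·dn v)/D = 0.4639157182074459/0.9454877862447544 = 0.4906628355824726
dn(u+v) = (dn u·dn v − m·sn u·sn v·cn u·cn v)/D = 0.6490205987569457/0.9454877862447544 = 0.6864399606204289

sn(u+v)=0.8713495 cn(u+v)=0.4906628 dn(u+v)=0.6864400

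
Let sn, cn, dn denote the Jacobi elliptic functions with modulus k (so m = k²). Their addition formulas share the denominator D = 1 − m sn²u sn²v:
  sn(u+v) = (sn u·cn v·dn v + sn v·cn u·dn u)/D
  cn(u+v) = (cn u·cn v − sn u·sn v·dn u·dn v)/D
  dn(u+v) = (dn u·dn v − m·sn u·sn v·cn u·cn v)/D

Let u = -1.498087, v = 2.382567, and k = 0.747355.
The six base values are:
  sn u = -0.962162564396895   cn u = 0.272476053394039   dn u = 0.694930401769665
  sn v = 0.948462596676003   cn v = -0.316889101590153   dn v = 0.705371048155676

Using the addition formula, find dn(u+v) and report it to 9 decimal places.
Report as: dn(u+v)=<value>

m = k² = 0.558539496025
D = 1 − m·sn²u·sn²v = 0.5348519363090414
dn(u+v) = (dn u·dn v − m·sn u·sn v·cn u·cn v)/D = 0.4461730939537166/0.5348519363090414 = 0.8341992683670766

dn(u+v)=0.834199268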